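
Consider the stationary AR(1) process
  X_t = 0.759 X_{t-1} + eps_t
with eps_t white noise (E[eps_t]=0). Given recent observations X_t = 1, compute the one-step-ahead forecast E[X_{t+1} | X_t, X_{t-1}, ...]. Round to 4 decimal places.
E[X_{t+1} \mid \mathcal F_t] = 0.7590

For an AR(p) model X_t = c + sum_i phi_i X_{t-i} + eps_t, the
one-step-ahead conditional mean is
  E[X_{t+1} | X_t, ...] = c + sum_i phi_i X_{t+1-i}.
Substitute known values:
  E[X_{t+1} | ...] = (0.759) * (1)
                   = 0.7590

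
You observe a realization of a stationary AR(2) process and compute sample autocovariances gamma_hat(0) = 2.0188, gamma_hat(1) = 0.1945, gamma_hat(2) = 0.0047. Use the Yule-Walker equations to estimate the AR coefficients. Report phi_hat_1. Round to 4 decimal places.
\hat\phi_{1} = 0.0970

The Yule-Walker equations for an AR(p) process read, in matrix form,
  Gamma_p phi = r_p,   with   (Gamma_p)_{ij} = gamma(|i - j|),
                       (r_p)_i = gamma(i),   i,j = 1..p.
Substitute the sample gammas (Toeplitz matrix and right-hand side of size 2):
  Gamma_p = [[2.0188, 0.1945], [0.1945, 2.0188]]
  r_p     = [0.1945, 0.0047]
Written out:
  2.0188 phi_1 + 0.1945 phi_2 = 0.1945
  0.1945 phi_1 + 2.0188 phi_2 = 0.0047
Solve by Cramer's rule:
  det = gamma(0)^2 - gamma(1)^2 = (2.0188)^2 - (0.1945)^2 = 4.07555344 - 0.03783025 = 4.03772319
  phi_hat_1 = [gamma(1) gamma(0) - gamma(1) gamma(2)] / det = [(0.1945)(2.0188) - (0.1945)(0.0047)] / 4.03772319 = 0.39174245 / 4.03772319 = 0.097
  phi_hat_2 = [gamma(0) gamma(2) - gamma(1)^2] / det = [(2.0188)(0.0047) - (0.1945)^2] / 4.03772319 = -0.02834189 / 4.03772319 = -0.007
So phi_hat = [0.0970, -0.0070].
Therefore phi_hat_1 = 0.0970.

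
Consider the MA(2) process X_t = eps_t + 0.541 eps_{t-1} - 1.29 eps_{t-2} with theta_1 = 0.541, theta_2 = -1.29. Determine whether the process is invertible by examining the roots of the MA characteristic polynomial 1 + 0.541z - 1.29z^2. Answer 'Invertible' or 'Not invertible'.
\text{Not invertible}

The MA(q) characteristic polynomial is P(z) = 1 + 0.541z - 1.29z^2.
Invertibility requires all roots to lie outside the unit circle, i.e. |z| > 1 for every root.
Set 1 + (0.541) z + (-1.29) z^2 = 0, i.e. a z^2 + b z + c = 0 with a = -1.29, b = 0.541, c = 1.
Discriminant D = b^2 - 4ac = (0.541)^2 - 4*(-1.29)*1 = 0.292681 - (-5.16) = 5.452681.
D >= 0, so the roots are real: z = (-b +/- sqrt(D)) / (2a) = (-0.541 +/- 2.335098) / (-2.58).
  z_1 = (-0.541 + 2.335098) / (-2.58) = -0.6954,   |z_1| = 0.6954.
  z_2 = (-0.541 - 2.335098) / (-2.58) = 1.1148,   |z_2| = 1.1148.
Moduli of all roots: 0.6954, 1.1148.
All moduli strictly greater than 1? No.
Verdict: Not invertible.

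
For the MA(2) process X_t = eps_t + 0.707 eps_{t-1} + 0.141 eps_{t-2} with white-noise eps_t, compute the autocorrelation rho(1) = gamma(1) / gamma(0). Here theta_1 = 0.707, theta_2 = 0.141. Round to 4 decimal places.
\rho(1) = 0.5308

For an MA(q) process with theta_0 = 1, the autocovariance is
  gamma(k) = sigma^2 * sum_{i=0..q-k} theta_i * theta_{i+k},
and rho(k) = gamma(k) / gamma(0). Sigma^2 cancels.
  numerator   = (1)*(0.707) + (0.707)*(0.141) = 0.806687.
  denominator = (1)^2 + (0.707)^2 + (0.141)^2 = 1.51973.
  rho(1) = 0.806687 / 1.51973 = 0.5308.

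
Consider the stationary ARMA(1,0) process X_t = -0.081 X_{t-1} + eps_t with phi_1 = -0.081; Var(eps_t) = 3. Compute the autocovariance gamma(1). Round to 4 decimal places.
\gamma(1) = -0.2446

Multiply the model equation by X_{t-k} and take expectations. With theta_0 = psi_0 = 1 and psi_j the MA(infinity) weights, this gives
  gamma(k) - sum_i phi_i gamma(k-i) = c_k,
  c_k = sigma^2 * sum_{j=k..q} theta_j psi_{j-k}   (c_k = 0 for k > q),
using gamma(-m) = gamma(m).
Pure AR (q = 0): c_0 = sigma^2 = 3, c_k = 0 for k >= 1.
Equations for k = 0 and k = 1 (AR order 1):
  gamma(0) = phi_1 gamma(1) + c_0
  gamma(1) = phi_1 gamma(0) + c_1
Substituting the second into the first: gamma(0) (1 - phi_1^2) = c_0 + phi_1 c_1, so
  gamma(0) = c_0 / (1 - phi_1^2) = 3 / (1 - (-0.081)^2) = 3 / 0.993439 = 3.019813.
  gamma(1) = phi_1 gamma(0) = (-0.081)(3.019813) = -0.244605.
Therefore gamma(1) = -0.2446 (to 4 decimal places).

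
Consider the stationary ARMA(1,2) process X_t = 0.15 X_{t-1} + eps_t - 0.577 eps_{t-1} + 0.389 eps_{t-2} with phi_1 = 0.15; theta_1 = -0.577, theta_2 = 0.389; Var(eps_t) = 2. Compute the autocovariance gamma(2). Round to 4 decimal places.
\gamma(2) = 0.6131

Multiply the model equation by X_{t-k} and take expectations. With theta_0 = psi_0 = 1 and psi_j the MA(infinity) weights, this gives
  gamma(k) - sum_i phi_i gamma(k-i) = c_k,
  c_k = sigma^2 * sum_{j=k..q} theta_j psi_{j-k}   (c_k = 0 for k > q),
using gamma(-m) = gamma(m).
psi-weights needed (psi_j = theta_j + sum_i phi_i psi_{j-i}):
  psi_1 = theta_1 + phi_1 = -0.577 + (0.15) = -0.427
  psi_2 = theta_2 + phi_1 psi_1 = 0.389 + (0.15)(-0.427) = 0.32495
Right-hand sides:
  c_0 = sigma^2 (1 + theta_1 psi_1 + theta_2 psi_2) = 2 * (1 + (-0.577)(-0.427) + (0.389)(0.32495)) = 2 * 1.372785 = 2.745569
  c_1 = sigma^2 (theta_1 + theta_2 psi_1) = 2 * (-0.577 + (0.389)(-0.427)) = -1.486206
  c_2 = sigma^2 theta_2 = 2 * (0.389) = 0.778
Equations for k = 0 and k = 1 (AR order 1):
  gamma(0) = phi_1 gamma(1) + c_0
  gamma(1) = phi_1 gamma(0) + c_1
Substituting the second into the first: gamma(0) (1 - phi_1^2) = c_0 + phi_1 c_1, so
  gamma(0) = (c_0 + phi_1 c_1) / (1 - phi_1^2) = (2.745569 + (0.15)(-1.486206)) / (1 - (0.15)^2) = 2.522638 / 0.9775 = 2.580704.
  gamma(1) = phi_1 gamma(0) + c_1 = (0.15)(2.580704) + (-1.486206) = -1.0991.
For k = 2: gamma(2) = phi_1 gamma(1) + c_2
  = (0.15)(-1.0991) + (0.778) = 0.613135.
Therefore gamma(2) = 0.6131 (to 4 decimal places).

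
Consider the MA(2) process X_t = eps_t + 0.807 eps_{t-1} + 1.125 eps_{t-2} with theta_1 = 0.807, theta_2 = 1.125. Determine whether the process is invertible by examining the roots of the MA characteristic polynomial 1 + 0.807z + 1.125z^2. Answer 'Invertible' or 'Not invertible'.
\text{Not invertible}

The MA(q) characteristic polynomial is P(z) = 1 + 0.807z + 1.125z^2.
Invertibility requires all roots to lie outside the unit circle, i.e. |z| > 1 for every root.
Set 1 + (0.807) z + (1.125) z^2 = 0, i.e. a z^2 + b z + c = 0 with a = 1.125, b = 0.807, c = 1.
Discriminant D = b^2 - 4ac = (0.807)^2 - 4*(1.125)*1 = 0.651249 - (4.5) = -3.848751.
D < 0, so the roots are the complex-conjugate pair z = (-b +/- i sqrt(-D)) / (2a) = -0.3587 +/- 0.8719i.
For a conjugate pair |z|^2 = z * conj(z) = (product of roots) = c/a = 1/(1.125) = 0.888889, so |z| = sqrt(0.888889) = 0.9428 for both roots.
Moduli of all roots: 0.9428, 0.9428.
All moduli strictly greater than 1? No.
Verdict: Not invertible.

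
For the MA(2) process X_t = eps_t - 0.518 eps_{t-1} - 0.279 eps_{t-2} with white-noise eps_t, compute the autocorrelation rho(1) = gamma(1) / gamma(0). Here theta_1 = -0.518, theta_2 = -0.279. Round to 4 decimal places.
\rho(1) = -0.2774

For an MA(q) process with theta_0 = 1, the autocovariance is
  gamma(k) = sigma^2 * sum_{i=0..q-k} theta_i * theta_{i+k},
and rho(k) = gamma(k) / gamma(0). Sigma^2 cancels.
  numerator   = (1)*(-0.518) + (-0.518)*(-0.279) = -0.373478.
  denominator = (1)^2 + (-0.518)^2 + (-0.279)^2 = 1.346165.
  rho(1) = -0.373478 / 1.346165 = -0.2774.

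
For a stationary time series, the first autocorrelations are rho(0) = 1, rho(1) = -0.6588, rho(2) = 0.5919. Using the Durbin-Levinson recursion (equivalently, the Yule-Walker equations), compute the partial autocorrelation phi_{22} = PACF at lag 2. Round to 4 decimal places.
\phi_{22} = 0.2790

The PACF at lag k is phi_{kk}, the last component of the solution
to the Yule-Walker system G_k phi = r_k where
  (G_k)_{ij} = rho(|i - j|), (r_k)_i = rho(i), i,j = 1..k.
Equivalently, Durbin-Levinson gives phi_{kk} iteratively:
  phi_{11} = rho(1)
  phi_{kk} = [rho(k) - sum_{j=1..k-1} phi_{k-1,j} rho(k-j)]
            / [1 - sum_{j=1..k-1} phi_{k-1,j} rho(j)],
  phi_{k,j} = phi_{k-1,j} - phi_{kk} phi_{k-1,k-j},  j = 1..k-1.
Step k = 1:
  phi_11 = rho(1) = -0.6588.
Step k = 2:
  phi_22 = [rho(2) - phi_11 rho(1)] / [1 - phi_11 rho(1)] = [0.5919 - (-0.6588)(-0.6588)] / [1 - (-0.6588)(-0.6588)]
         = 0.15788256 / 0.56598256 = 0.279.
Therefore phi_{22} = 0.2790.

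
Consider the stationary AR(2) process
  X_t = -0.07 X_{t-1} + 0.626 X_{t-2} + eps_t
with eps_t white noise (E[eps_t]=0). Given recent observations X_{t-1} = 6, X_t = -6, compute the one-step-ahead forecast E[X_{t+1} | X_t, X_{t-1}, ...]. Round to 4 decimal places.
E[X_{t+1} \mid \mathcal F_t] = 4.1760

For an AR(p) model X_t = c + sum_i phi_i X_{t-i} + eps_t, the
one-step-ahead conditional mean is
  E[X_{t+1} | X_t, ...] = c + sum_i phi_i X_{t+1-i}.
Substitute known values:
  E[X_{t+1} | ...] = (-0.07) * (-6) + (0.626) * (6)
                   = 4.1760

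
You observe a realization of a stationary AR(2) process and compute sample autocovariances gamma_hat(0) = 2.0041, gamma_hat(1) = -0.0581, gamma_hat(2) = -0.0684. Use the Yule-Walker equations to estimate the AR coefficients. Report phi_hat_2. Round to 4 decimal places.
\hat\phi_{2} = -0.0350

The Yule-Walker equations for an AR(p) process read, in matrix form,
  Gamma_p phi = r_p,   with   (Gamma_p)_{ij} = gamma(|i - j|),
                       (r_p)_i = gamma(i),   i,j = 1..p.
Substitute the sample gammas (Toeplitz matrix and right-hand side of size 2):
  Gamma_p = [[2.0041, -0.0581], [-0.0581, 2.0041]]
  r_p     = [-0.0581, -0.0684]
Written out:
  2.0041 phi_1 - 0.0581 phi_2 = -0.0581
  -0.0581 phi_1 + 2.0041 phi_2 = -0.0684
Solve by Cramer's rule:
  det = gamma(0)^2 - gamma(1)^2 = (2.0041)^2 - (-0.0581)^2 = 4.01641681 - 0.00337561 = 4.0130412
  phi_hat_1 = [gamma(1) gamma(0) - gamma(1) gamma(2)] / det = [(-0.0581)(2.0041) - (-0.0581)(-0.0684)] / 4.0130412 = -0.12041225 / 4.0130412 = -0.03
  phi_hat_2 = [gamma(0) gamma(2) - gamma(1)^2] / det = [(2.0041)(-0.0684) - (-0.0581)^2] / 4.0130412 = -0.14045605 / 4.0130412 = -0.035
So phi_hat = [-0.0300, -0.0350].
Therefore phi_hat_2 = -0.0350.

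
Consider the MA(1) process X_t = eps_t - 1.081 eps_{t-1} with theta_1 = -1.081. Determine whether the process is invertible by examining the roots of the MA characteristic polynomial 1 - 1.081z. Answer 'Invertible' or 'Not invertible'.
\text{Not invertible}

The MA(q) characteristic polynomial is P(z) = 1 - 1.081z.
Invertibility requires all roots to lie outside the unit circle, i.e. |z| > 1 for every root.
This is linear in z: 1 + (-1.081) z = 0  =>  z = -1/(-1.081) = 0.925069,  |z| = 0.925069.
Moduli of all roots: 0.9251.
All moduli strictly greater than 1? No.
Verdict: Not invertible.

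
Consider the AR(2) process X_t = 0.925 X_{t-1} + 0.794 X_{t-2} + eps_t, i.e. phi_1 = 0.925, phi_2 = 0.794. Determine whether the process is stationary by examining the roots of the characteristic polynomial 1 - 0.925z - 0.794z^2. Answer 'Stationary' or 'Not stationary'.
\text{Not stationary}

The AR(p) characteristic polynomial is P(z) = 1 - 0.925z - 0.794z^2.
Stationarity requires all roots to lie outside the unit circle, i.e. |z| > 1 for every root.
Set 1 + (-0.925) z + (-0.794) z^2 = 0, i.e. a z^2 + b z + c = 0 with a = -0.794, b = -0.925, c = 1.
Discriminant D = b^2 - 4ac = (-0.925)^2 - 4*(-0.794)*1 = 0.855625 - (-3.176) = 4.031625.
D >= 0, so the roots are real: z = (-b +/- sqrt(D)) / (2a) = (0.925 +/- 2.007891) / (-1.588).
  z_1 = (0.925 + 2.007891) / (-1.588) = -1.8469,   |z_1| = 1.8469.
  z_2 = (0.925 - 2.007891) / (-1.588) = 0.6819,   |z_2| = 0.6819.
Moduli of all roots: 1.8469, 0.6819.
All moduli strictly greater than 1? No.
Verdict: Not stationary.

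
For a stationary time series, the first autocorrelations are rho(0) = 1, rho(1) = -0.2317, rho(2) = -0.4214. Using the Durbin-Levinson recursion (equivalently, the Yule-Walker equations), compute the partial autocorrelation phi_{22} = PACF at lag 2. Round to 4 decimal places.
\phi_{22} = -0.5020

The PACF at lag k is phi_{kk}, the last component of the solution
to the Yule-Walker system G_k phi = r_k where
  (G_k)_{ij} = rho(|i - j|), (r_k)_i = rho(i), i,j = 1..k.
Equivalently, Durbin-Levinson gives phi_{kk} iteratively:
  phi_{11} = rho(1)
  phi_{kk} = [rho(k) - sum_{j=1..k-1} phi_{k-1,j} rho(k-j)]
            / [1 - sum_{j=1..k-1} phi_{k-1,j} rho(j)],
  phi_{k,j} = phi_{k-1,j} - phi_{kk} phi_{k-1,k-j},  j = 1..k-1.
Step k = 1:
  phi_11 = rho(1) = -0.2317.
Step k = 2:
  phi_22 = [rho(2) - phi_11 rho(1)] / [1 - phi_11 rho(1)] = [-0.4214 - (-0.2317)(-0.2317)] / [1 - (-0.2317)(-0.2317)]
         = -0.47508489 / 0.94631511 = -0.502.
Therefore phi_{22} = -0.5020.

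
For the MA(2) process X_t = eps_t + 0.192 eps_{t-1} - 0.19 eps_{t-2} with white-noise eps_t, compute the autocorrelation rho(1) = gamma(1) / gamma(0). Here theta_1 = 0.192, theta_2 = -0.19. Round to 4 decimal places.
\rho(1) = 0.1449

For an MA(q) process with theta_0 = 1, the autocovariance is
  gamma(k) = sigma^2 * sum_{i=0..q-k} theta_i * theta_{i+k},
and rho(k) = gamma(k) / gamma(0). Sigma^2 cancels.
  numerator   = (1)*(0.192) + (0.192)*(-0.19) = 0.15552.
  denominator = (1)^2 + (0.192)^2 + (-0.19)^2 = 1.072964.
  rho(1) = 0.15552 / 1.072964 = 0.1449.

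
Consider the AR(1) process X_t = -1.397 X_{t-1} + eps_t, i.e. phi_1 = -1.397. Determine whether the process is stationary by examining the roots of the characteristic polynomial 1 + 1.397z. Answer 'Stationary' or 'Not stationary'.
\text{Not stationary}

The AR(p) characteristic polynomial is P(z) = 1 + 1.397z.
Stationarity requires all roots to lie outside the unit circle, i.e. |z| > 1 for every root.
This is linear in z: 1 + (1.397) z = 0  =>  z = -1/(1.397) = -0.71582,  |z| = 0.71582.
Moduli of all roots: 0.7158.
All moduli strictly greater than 1? No.
Verdict: Not stationary.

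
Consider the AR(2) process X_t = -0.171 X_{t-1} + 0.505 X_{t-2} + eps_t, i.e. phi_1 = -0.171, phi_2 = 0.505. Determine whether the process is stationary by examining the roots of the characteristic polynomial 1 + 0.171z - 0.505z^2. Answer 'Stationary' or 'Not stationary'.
\text{Stationary}

The AR(p) characteristic polynomial is P(z) = 1 + 0.171z - 0.505z^2.
Stationarity requires all roots to lie outside the unit circle, i.e. |z| > 1 for every root.
Set 1 + (0.171) z + (-0.505) z^2 = 0, i.e. a z^2 + b z + c = 0 with a = -0.505, b = 0.171, c = 1.
Discriminant D = b^2 - 4ac = (0.171)^2 - 4*(-0.505)*1 = 0.029241 - (-2.02) = 2.049241.
D >= 0, so the roots are real: z = (-b +/- sqrt(D)) / (2a) = (-0.171 +/- 1.431517) / (-1.01).
  z_1 = (-0.171 + 1.431517) / (-1.01) = -1.248,   |z_1| = 1.248.
  z_2 = (-0.171 - 1.431517) / (-1.01) = 1.5867,   |z_2| = 1.5867.
Moduli of all roots: 1.2480, 1.5867.
All moduli strictly greater than 1? Yes.
Verdict: Stationary.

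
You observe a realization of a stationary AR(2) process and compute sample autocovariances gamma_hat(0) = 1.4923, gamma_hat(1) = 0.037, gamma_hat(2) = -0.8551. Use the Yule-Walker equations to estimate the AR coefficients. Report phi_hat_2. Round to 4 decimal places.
\hat\phi_{2} = -0.5740

The Yule-Walker equations for an AR(p) process read, in matrix form,
  Gamma_p phi = r_p,   with   (Gamma_p)_{ij} = gamma(|i - j|),
                       (r_p)_i = gamma(i),   i,j = 1..p.
Substitute the sample gammas (Toeplitz matrix and right-hand side of size 2):
  Gamma_p = [[1.4923, 0.037], [0.037, 1.4923]]
  r_p     = [0.037, -0.8551]
Written out:
  1.4923 phi_1 + 0.037 phi_2 = 0.037
  0.037 phi_1 + 1.4923 phi_2 = -0.8551
Solve by Cramer's rule:
  det = gamma(0)^2 - gamma(1)^2 = (1.4923)^2 - (0.037)^2 = 2.22695929 - 0.001369 = 2.22559029
  phi_hat_1 = [gamma(1) gamma(0) - gamma(1) gamma(2)] / det = [(0.037)(1.4923) - (0.037)(-0.8551)] / 2.22559029 = 0.0868538 / 2.22559029 = 0.039
  phi_hat_2 = [gamma(0) gamma(2) - gamma(1)^2] / det = [(1.4923)(-0.8551) - (0.037)^2] / 2.22559029 = -1.27743473 / 2.22559029 = -0.574
So phi_hat = [0.0390, -0.5740].
Therefore phi_hat_2 = -0.5740.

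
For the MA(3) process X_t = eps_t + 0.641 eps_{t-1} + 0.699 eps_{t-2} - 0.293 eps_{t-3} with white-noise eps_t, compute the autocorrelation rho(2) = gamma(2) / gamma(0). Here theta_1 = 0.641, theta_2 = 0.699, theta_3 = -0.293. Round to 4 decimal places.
\rho(2) = 0.2575

For an MA(q) process with theta_0 = 1, the autocovariance is
  gamma(k) = sigma^2 * sum_{i=0..q-k} theta_i * theta_{i+k},
and rho(k) = gamma(k) / gamma(0). Sigma^2 cancels.
  numerator   = (1)*(0.699) + (0.641)*(-0.293) = 0.511187.
  denominator = (1)^2 + (0.641)^2 + (0.699)^2 + (-0.293)^2 = 1.985331.
  rho(2) = 0.511187 / 1.985331 = 0.2575.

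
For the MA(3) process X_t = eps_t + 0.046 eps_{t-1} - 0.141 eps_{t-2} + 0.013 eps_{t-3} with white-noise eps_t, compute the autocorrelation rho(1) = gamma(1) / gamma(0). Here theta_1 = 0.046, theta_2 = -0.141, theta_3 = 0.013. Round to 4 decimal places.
\rho(1) = 0.0369

For an MA(q) process with theta_0 = 1, the autocovariance is
  gamma(k) = sigma^2 * sum_{i=0..q-k} theta_i * theta_{i+k},
and rho(k) = gamma(k) / gamma(0). Sigma^2 cancels.
  numerator   = (1)*(0.046) + (0.046)*(-0.141) + (-0.141)*(0.013) = 0.037681.
  denominator = (1)^2 + (0.046)^2 + (-0.141)^2 + (0.013)^2 = 1.022166.
  rho(1) = 0.037681 / 1.022166 = 0.0369.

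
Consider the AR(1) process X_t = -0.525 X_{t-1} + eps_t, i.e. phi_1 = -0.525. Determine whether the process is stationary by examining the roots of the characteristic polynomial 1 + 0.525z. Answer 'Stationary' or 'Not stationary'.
\text{Stationary}

The AR(p) characteristic polynomial is P(z) = 1 + 0.525z.
Stationarity requires all roots to lie outside the unit circle, i.e. |z| > 1 for every root.
This is linear in z: 1 + (0.525) z = 0  =>  z = -1/(0.525) = -1.904762,  |z| = 1.904762.
Moduli of all roots: 1.9048.
All moduli strictly greater than 1? Yes.
Verdict: Stationary.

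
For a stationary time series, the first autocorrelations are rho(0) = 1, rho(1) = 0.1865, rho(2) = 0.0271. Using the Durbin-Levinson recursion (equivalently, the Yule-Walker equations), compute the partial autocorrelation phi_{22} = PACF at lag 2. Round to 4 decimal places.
\phi_{22} = -0.0080

The PACF at lag k is phi_{kk}, the last component of the solution
to the Yule-Walker system G_k phi = r_k where
  (G_k)_{ij} = rho(|i - j|), (r_k)_i = rho(i), i,j = 1..k.
Equivalently, Durbin-Levinson gives phi_{kk} iteratively:
  phi_{11} = rho(1)
  phi_{kk} = [rho(k) - sum_{j=1..k-1} phi_{k-1,j} rho(k-j)]
            / [1 - sum_{j=1..k-1} phi_{k-1,j} rho(j)],
  phi_{k,j} = phi_{k-1,j} - phi_{kk} phi_{k-1,k-j},  j = 1..k-1.
Step k = 1:
  phi_11 = rho(1) = 0.1865.
Step k = 2:
  phi_22 = [rho(2) - phi_11 rho(1)] / [1 - phi_11 rho(1)] = [0.0271 - (0.1865)(0.1865)] / [1 - (0.1865)(0.1865)]
         = -0.00768225 / 0.96521775 = -0.008.
Therefore phi_{22} = -0.0080.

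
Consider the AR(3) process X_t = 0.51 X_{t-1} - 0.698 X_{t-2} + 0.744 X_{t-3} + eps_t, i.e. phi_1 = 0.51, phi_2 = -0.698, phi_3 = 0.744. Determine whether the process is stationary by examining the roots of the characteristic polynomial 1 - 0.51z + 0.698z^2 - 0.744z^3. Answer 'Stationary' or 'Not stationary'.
\text{Stationary}

The AR(p) characteristic polynomial is P(z) = 1 - 0.51z + 0.698z^2 - 0.744z^3.
Stationarity requires all roots to lie outside the unit circle, i.e. |z| > 1 for every root.
Degree 3: look for a simple real root z0 first, then factor out (1 - z/z0) and solve the remaining quadratic.
Testing z0 = 1.25: P(1.25) = 1 + (-0.51)(1.25) + (0.698)(1.25)^2 + (-0.744)(1.25)^3
  = 1 + (-0.6375) + (1.090625) + (-1.453125) = 0.  So z_0 = 1.25 is a root, |z_0| = 1.25.
Divide out the factor (1 - 0.8 z) = (1 - z/z0) (since 1/z0 = 0.8):
  P(z) = (1 - 0.8 z)(1 + (0.29) z + (0.93) z^2)
  [check: z-coef 0.29 - (0.8) = -0.51; z^2-coef 0.93 - (0.8)(0.29) = 0.698; z^3-coef -(0.8)(0.93) = -0.744.]
Remaining roots from the quadratic factor 1 + (0.29) z + (0.93) z^2:
  Set 1 + (0.29) z + (0.93) z^2 = 0, i.e. a z^2 + b z + c = 0 with a = 0.93, b = 0.29, c = 1.
  Discriminant D = b^2 - 4ac = (0.29)^2 - 4*(0.93)*1 = 0.0841 - (3.72) = -3.6359.
  D < 0, so the roots are the complex-conjugate pair z = (-b +/- i sqrt(-D)) / (2a) = -0.1559 +/- 1.0252i.
  For a conjugate pair |z|^2 = z * conj(z) = (product of roots) = c/a = 1/(0.93) = 1.075269, so |z| = sqrt(1.075269) = 1.037 for both roots.
Moduli of all roots: 1.2500, 1.0370, 1.0370.
All moduli strictly greater than 1? Yes.
Verdict: Stationary.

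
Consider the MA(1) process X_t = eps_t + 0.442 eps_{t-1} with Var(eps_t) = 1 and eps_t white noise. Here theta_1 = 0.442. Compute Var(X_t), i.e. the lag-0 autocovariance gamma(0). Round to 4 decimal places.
\gamma(0) = 1.1954

For an MA(q) process X_t = eps_t + sum_i theta_i eps_{t-i} with
Var(eps_t) = sigma^2, the variance is
  gamma(0) = sigma^2 * (1 + sum_i theta_i^2).
  sum_i theta_i^2 = (0.442)^2 = 0.195364.
  gamma(0) = 1 * (1 + 0.195364) = 1 * 1.195364 = 1.195364, which rounds to 1.1954.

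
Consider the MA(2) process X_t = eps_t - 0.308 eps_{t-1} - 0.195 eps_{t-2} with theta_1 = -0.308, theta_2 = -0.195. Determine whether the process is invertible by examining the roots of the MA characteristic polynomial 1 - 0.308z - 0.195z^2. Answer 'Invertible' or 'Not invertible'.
\text{Invertible}

The MA(q) characteristic polynomial is P(z) = 1 - 0.308z - 0.195z^2.
Invertibility requires all roots to lie outside the unit circle, i.e. |z| > 1 for every root.
Set 1 + (-0.308) z + (-0.195) z^2 = 0, i.e. a z^2 + b z + c = 0 with a = -0.195, b = -0.308, c = 1.
Discriminant D = b^2 - 4ac = (-0.308)^2 - 4*(-0.195)*1 = 0.094864 - (-0.78) = 0.874864.
D >= 0, so the roots are real: z = (-b +/- sqrt(D)) / (2a) = (0.308 +/- 0.935342) / (-0.39).
  z_1 = (0.308 + 0.935342) / (-0.39) = -3.1881,   |z_1| = 3.1881.
  z_2 = (0.308 - 0.935342) / (-0.39) = 1.6086,   |z_2| = 1.6086.
Moduli of all roots: 3.1881, 1.6086.
All moduli strictly greater than 1? Yes.
Verdict: Invertible.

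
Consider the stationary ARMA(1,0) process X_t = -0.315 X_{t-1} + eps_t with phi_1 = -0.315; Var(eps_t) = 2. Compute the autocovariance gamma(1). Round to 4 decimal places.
\gamma(1) = -0.6994

Multiply the model equation by X_{t-k} and take expectations. With theta_0 = psi_0 = 1 and psi_j the MA(infinity) weights, this gives
  gamma(k) - sum_i phi_i gamma(k-i) = c_k,
  c_k = sigma^2 * sum_{j=k..q} theta_j psi_{j-k}   (c_k = 0 for k > q),
using gamma(-m) = gamma(m).
Pure AR (q = 0): c_0 = sigma^2 = 2, c_k = 0 for k >= 1.
Equations for k = 0 and k = 1 (AR order 1):
  gamma(0) = phi_1 gamma(1) + c_0
  gamma(1) = phi_1 gamma(0) + c_1
Substituting the second into the first: gamma(0) (1 - phi_1^2) = c_0 + phi_1 c_1, so
  gamma(0) = c_0 / (1 - phi_1^2) = 2 / (1 - (-0.315)^2) = 2 / 0.900775 = 2.22031.
  gamma(1) = phi_1 gamma(0) = (-0.315)(2.22031) = -0.699398.
Therefore gamma(1) = -0.6994 (to 4 decimal places).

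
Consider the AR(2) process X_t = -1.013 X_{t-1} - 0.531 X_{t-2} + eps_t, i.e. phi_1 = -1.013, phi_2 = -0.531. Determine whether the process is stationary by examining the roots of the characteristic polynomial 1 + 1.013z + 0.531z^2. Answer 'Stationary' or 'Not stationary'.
\text{Stationary}

The AR(p) characteristic polynomial is P(z) = 1 + 1.013z + 0.531z^2.
Stationarity requires all roots to lie outside the unit circle, i.e. |z| > 1 for every root.
Set 1 + (1.013) z + (0.531) z^2 = 0, i.e. a z^2 + b z + c = 0 with a = 0.531, b = 1.013, c = 1.
Discriminant D = b^2 - 4ac = (1.013)^2 - 4*(0.531)*1 = 1.026169 - (2.124) = -1.097831.
D < 0, so the roots are the complex-conjugate pair z = (-b +/- i sqrt(-D)) / (2a) = -0.9539 +/- 0.9866i.
For a conjugate pair |z|^2 = z * conj(z) = (product of roots) = c/a = 1/(0.531) = 1.883239, so |z| = sqrt(1.883239) = 1.3723 for both roots.
Moduli of all roots: 1.3723, 1.3723.
All moduli strictly greater than 1? Yes.
Verdict: Stationary.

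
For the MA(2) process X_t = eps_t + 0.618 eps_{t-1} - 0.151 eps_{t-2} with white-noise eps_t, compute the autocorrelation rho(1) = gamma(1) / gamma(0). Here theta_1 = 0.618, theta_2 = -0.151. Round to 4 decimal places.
\rho(1) = 0.3735

For an MA(q) process with theta_0 = 1, the autocovariance is
  gamma(k) = sigma^2 * sum_{i=0..q-k} theta_i * theta_{i+k},
and rho(k) = gamma(k) / gamma(0). Sigma^2 cancels.
  numerator   = (1)*(0.618) + (0.618)*(-0.151) = 0.524682.
  denominator = (1)^2 + (0.618)^2 + (-0.151)^2 = 1.404725.
  rho(1) = 0.524682 / 1.404725 = 0.3735.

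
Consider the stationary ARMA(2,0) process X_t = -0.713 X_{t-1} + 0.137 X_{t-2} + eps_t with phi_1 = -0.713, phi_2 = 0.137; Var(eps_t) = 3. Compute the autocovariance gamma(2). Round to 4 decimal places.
\gamma(2) = 6.9936

Multiply the model equation by X_{t-k} and take expectations. With theta_0 = psi_0 = 1 and psi_j the MA(infinity) weights, this gives
  gamma(k) - sum_i phi_i gamma(k-i) = c_k,
  c_k = sigma^2 * sum_{j=k..q} theta_j psi_{j-k}   (c_k = 0 for k > q),
using gamma(-m) = gamma(m).
Pure AR (q = 0): c_0 = sigma^2 = 3, c_k = 0 for k >= 1.
Equations for k = 0, 1, 2 (AR order 2, c_2 = 0):
  (E0) gamma(0) = phi_1 gamma(1) + phi_2 gamma(2) + c_0
  (E1) gamma(1) = phi_1 gamma(0) + phi_2 gamma(1) + c_1
  (E2) gamma(2) = phi_1 gamma(1) + phi_2 gamma(0)
From (E1): gamma(1) = A gamma(0) + B with
  A = phi_1 / (1 - phi_2) = -0.713 / 0.863 = -0.826188,   B = c_1 / (1 - phi_2) = 0 / 0.863 = 0.
Insert (E2) into (E0): gamma(0) (1 - phi_2^2) = phi_1 (1 + phi_2) gamma(1) + c_0.
  phi_1 (1 + phi_2) = (-0.713)(1.137) = -0.810681,   1 - phi_2^2 = 0.981231.
Replace gamma(1) by A gamma(0) + B and collect gamma(0):
  gamma(0) [0.981231 - (-0.810681)(-0.826188)] = c_0 = 3
  gamma(0) * 0.311456 = 3
  gamma(0) = 3 / 0.311456 = 9.632169.
  gamma(1) = A gamma(0) = (-0.826188)(9.632169) = -7.95798.
  gamma(2) = phi_1 gamma(1) + phi_2 gamma(0) = (-0.713)(-7.95798) + (0.137)(9.632169) = 6.993647.
Therefore gamma(2) = 6.9936 (to 4 decimal places).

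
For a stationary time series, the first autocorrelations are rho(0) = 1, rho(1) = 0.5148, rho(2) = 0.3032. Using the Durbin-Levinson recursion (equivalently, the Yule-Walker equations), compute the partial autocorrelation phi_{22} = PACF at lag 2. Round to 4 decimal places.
\phi_{22} = 0.0519

The PACF at lag k is phi_{kk}, the last component of the solution
to the Yule-Walker system G_k phi = r_k where
  (G_k)_{ij} = rho(|i - j|), (r_k)_i = rho(i), i,j = 1..k.
Equivalently, Durbin-Levinson gives phi_{kk} iteratively:
  phi_{11} = rho(1)
  phi_{kk} = [rho(k) - sum_{j=1..k-1} phi_{k-1,j} rho(k-j)]
            / [1 - sum_{j=1..k-1} phi_{k-1,j} rho(j)],
  phi_{k,j} = phi_{k-1,j} - phi_{kk} phi_{k-1,k-j},  j = 1..k-1.
Step k = 1:
  phi_11 = rho(1) = 0.5148.
Step k = 2:
  phi_22 = [rho(2) - phi_11 rho(1)] / [1 - phi_11 rho(1)] = [0.3032 - (0.5148)(0.5148)] / [1 - (0.5148)(0.5148)]
         = 0.03818096 / 0.73498096 = 0.0519.
Therefore phi_{22} = 0.0519.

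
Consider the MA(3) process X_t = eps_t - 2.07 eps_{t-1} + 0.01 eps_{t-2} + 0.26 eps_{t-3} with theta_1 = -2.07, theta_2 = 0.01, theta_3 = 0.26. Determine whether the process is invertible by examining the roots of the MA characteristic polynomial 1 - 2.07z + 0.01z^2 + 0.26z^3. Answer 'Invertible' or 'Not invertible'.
\text{Not invertible}

The MA(q) characteristic polynomial is P(z) = 1 - 2.07z + 0.01z^2 + 0.26z^3.
Invertibility requires all roots to lie outside the unit circle, i.e. |z| > 1 for every root.
Degree 3: look for a simple real root z0 first, then factor out (1 - z/z0) and solve the remaining quadratic.
Testing z0 = 0.5: P(0.5) = 1 + (-2.07)(0.5) + (0.01)(0.5)^2 + (0.26)(0.5)^3
  = 1 + (-1.035) + (0.0025) + (0.0325) = 0.  So z_0 = 0.5 is a root, |z_0| = 0.5.
Divide out the factor (1 - 2 z) = (1 - z/z0) (since 1/z0 = 2):
  P(z) = (1 - 2 z)(1 + (-0.07) z + (-0.13) z^2)
  [check: z-coef -0.07 - (2) = -2.07; z^2-coef -0.13 - (2)(-0.07) = 0.01; z^3-coef -(2)(-0.13) = 0.26.]
Remaining roots from the quadratic factor 1 + (-0.07) z + (-0.13) z^2:
  Set 1 + (-0.07) z + (-0.13) z^2 = 0, i.e. a z^2 + b z + c = 0 with a = -0.13, b = -0.07, c = 1.
  Discriminant D = b^2 - 4ac = (-0.07)^2 - 4*(-0.13)*1 = 0.0049 - (-0.52) = 0.5249.
  D >= 0, so the roots are real: z = (-b +/- sqrt(D)) / (2a) = (0.07 +/- 0.7245) / (-0.26).
    z_1 = (0.07 + 0.7245) / (-0.26) = -3.0558,   |z_1| = 3.0558.
    z_2 = (0.07 - 0.7245) / (-0.26) = 2.5173,   |z_2| = 2.5173.
Moduli of all roots: 0.5000, 3.0558, 2.5173.
All moduli strictly greater than 1? No.
Verdict: Not invertible.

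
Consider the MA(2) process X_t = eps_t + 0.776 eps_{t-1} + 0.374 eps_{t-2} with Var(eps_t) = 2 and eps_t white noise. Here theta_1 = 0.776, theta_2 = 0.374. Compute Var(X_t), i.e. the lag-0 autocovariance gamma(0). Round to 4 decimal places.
\gamma(0) = 3.4841

For an MA(q) process X_t = eps_t + sum_i theta_i eps_{t-i} with
Var(eps_t) = sigma^2, the variance is
  gamma(0) = sigma^2 * (1 + sum_i theta_i^2).
  sum_i theta_i^2 = (0.776)^2 + (0.374)^2 = 0.602176 + 0.139876 = 0.742052.
  gamma(0) = 2 * (1 + 0.742052) = 2 * 1.742052 = 3.484104, which rounds to 3.4841.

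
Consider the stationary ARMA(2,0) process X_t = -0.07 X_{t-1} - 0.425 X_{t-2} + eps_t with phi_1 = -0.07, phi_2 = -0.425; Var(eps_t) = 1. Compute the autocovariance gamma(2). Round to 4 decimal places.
\gamma(2) = -0.5157

Multiply the model equation by X_{t-k} and take expectations. With theta_0 = psi_0 = 1 and psi_j the MA(infinity) weights, this gives
  gamma(k) - sum_i phi_i gamma(k-i) = c_k,
  c_k = sigma^2 * sum_{j=k..q} theta_j psi_{j-k}   (c_k = 0 for k > q),
using gamma(-m) = gamma(m).
Pure AR (q = 0): c_0 = sigma^2 = 1, c_k = 0 for k >= 1.
Equations for k = 0, 1, 2 (AR order 2, c_2 = 0):
  (E0) gamma(0) = phi_1 gamma(1) + phi_2 gamma(2) + c_0
  (E1) gamma(1) = phi_1 gamma(0) + phi_2 gamma(1) + c_1
  (E2) gamma(2) = phi_1 gamma(1) + phi_2 gamma(0)
From (E1): gamma(1) = A gamma(0) + B with
  A = phi_1 / (1 - phi_2) = -0.07 / 1.425 = -0.049123,   B = c_1 / (1 - phi_2) = 0 / 1.425 = 0.
Insert (E2) into (E0): gamma(0) (1 - phi_2^2) = phi_1 (1 + phi_2) gamma(1) + c_0.
  phi_1 (1 + phi_2) = (-0.07)(0.575) = -0.04025,   1 - phi_2^2 = 0.819375.
Replace gamma(1) by A gamma(0) + B and collect gamma(0):
  gamma(0) [0.819375 - (-0.04025)(-0.049123)] = c_0 = 1
  gamma(0) * 0.817398 = 1
  gamma(0) = 1 / 0.817398 = 1.223395.
  gamma(1) = A gamma(0) = (-0.049123)(1.223395) = -0.060097.
  gamma(2) = phi_1 gamma(1) + phi_2 gamma(0) = (-0.07)(-0.060097) + (-0.425)(1.223395) = -0.515736.
Therefore gamma(2) = -0.5157 (to 4 decimal places).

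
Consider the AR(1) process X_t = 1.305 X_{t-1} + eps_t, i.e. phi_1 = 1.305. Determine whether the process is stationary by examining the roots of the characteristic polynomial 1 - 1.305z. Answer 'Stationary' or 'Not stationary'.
\text{Not stationary}

The AR(p) characteristic polynomial is P(z) = 1 - 1.305z.
Stationarity requires all roots to lie outside the unit circle, i.e. |z| > 1 for every root.
This is linear in z: 1 + (-1.305) z = 0  =>  z = -1/(-1.305) = 0.766284,  |z| = 0.766284.
Moduli of all roots: 0.7663.
All moduli strictly greater than 1? No.
Verdict: Not stationary.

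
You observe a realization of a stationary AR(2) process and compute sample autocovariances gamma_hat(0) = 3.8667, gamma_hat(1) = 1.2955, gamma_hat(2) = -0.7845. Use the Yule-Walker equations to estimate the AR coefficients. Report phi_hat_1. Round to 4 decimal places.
\hat\phi_{1} = 0.4540

The Yule-Walker equations for an AR(p) process read, in matrix form,
  Gamma_p phi = r_p,   with   (Gamma_p)_{ij} = gamma(|i - j|),
                       (r_p)_i = gamma(i),   i,j = 1..p.
Substitute the sample gammas (Toeplitz matrix and right-hand side of size 2):
  Gamma_p = [[3.8667, 1.2955], [1.2955, 3.8667]]
  r_p     = [1.2955, -0.7845]
Written out:
  3.8667 phi_1 + 1.2955 phi_2 = 1.2955
  1.2955 phi_1 + 3.8667 phi_2 = -0.7845
Solve by Cramer's rule:
  det = gamma(0)^2 - gamma(1)^2 = (3.8667)^2 - (1.2955)^2 = 14.95136889 - 1.67832025 = 13.27304864
  phi_hat_1 = [gamma(1) gamma(0) - gamma(1) gamma(2)] / det = [(1.2955)(3.8667) - (1.2955)(-0.7845)] / 13.27304864 = 6.0256296 / 13.27304864 = 0.454
  phi_hat_2 = [gamma(0) gamma(2) - gamma(1)^2] / det = [(3.8667)(-0.7845) - (1.2955)^2] / 13.27304864 = -4.7117464 / 13.27304864 = -0.355
So phi_hat = [0.4540, -0.3550].
Therefore phi_hat_1 = 0.4540.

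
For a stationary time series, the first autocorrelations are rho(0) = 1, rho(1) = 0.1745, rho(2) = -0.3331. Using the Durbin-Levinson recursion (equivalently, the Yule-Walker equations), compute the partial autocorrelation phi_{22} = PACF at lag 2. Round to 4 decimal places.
\phi_{22} = -0.3750

The PACF at lag k is phi_{kk}, the last component of the solution
to the Yule-Walker system G_k phi = r_k where
  (G_k)_{ij} = rho(|i - j|), (r_k)_i = rho(i), i,j = 1..k.
Equivalently, Durbin-Levinson gives phi_{kk} iteratively:
  phi_{11} = rho(1)
  phi_{kk} = [rho(k) - sum_{j=1..k-1} phi_{k-1,j} rho(k-j)]
            / [1 - sum_{j=1..k-1} phi_{k-1,j} rho(j)],
  phi_{k,j} = phi_{k-1,j} - phi_{kk} phi_{k-1,k-j},  j = 1..k-1.
Step k = 1:
  phi_11 = rho(1) = 0.1745.
Step k = 2:
  phi_22 = [rho(2) - phi_11 rho(1)] / [1 - phi_11 rho(1)] = [-0.3331 - (0.1745)(0.1745)] / [1 - (0.1745)(0.1745)]
         = -0.36355025 / 0.96954975 = -0.375.
Therefore phi_{22} = -0.3750.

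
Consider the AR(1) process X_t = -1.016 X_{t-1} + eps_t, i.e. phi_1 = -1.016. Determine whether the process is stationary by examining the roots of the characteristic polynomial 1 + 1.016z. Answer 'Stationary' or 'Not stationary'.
\text{Not stationary}

The AR(p) characteristic polynomial is P(z) = 1 + 1.016z.
Stationarity requires all roots to lie outside the unit circle, i.e. |z| > 1 for every root.
This is linear in z: 1 + (1.016) z = 0  =>  z = -1/(1.016) = -0.984252,  |z| = 0.984252.
Moduli of all roots: 0.9843.
All moduli strictly greater than 1? No.
Verdict: Not stationary.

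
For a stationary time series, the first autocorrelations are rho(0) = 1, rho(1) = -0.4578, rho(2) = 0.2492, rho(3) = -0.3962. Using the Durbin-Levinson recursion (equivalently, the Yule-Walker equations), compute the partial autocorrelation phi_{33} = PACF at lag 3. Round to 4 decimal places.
\phi_{33} = -0.3360

The PACF at lag k is phi_{kk}, the last component of the solution
to the Yule-Walker system G_k phi = r_k where
  (G_k)_{ij} = rho(|i - j|), (r_k)_i = rho(i), i,j = 1..k.
Equivalently, Durbin-Levinson gives phi_{kk} iteratively:
  phi_{11} = rho(1)
  phi_{kk} = [rho(k) - sum_{j=1..k-1} phi_{k-1,j} rho(k-j)]
            / [1 - sum_{j=1..k-1} phi_{k-1,j} rho(j)],
  phi_{k,j} = phi_{k-1,j} - phi_{kk} phi_{k-1,k-j},  j = 1..k-1.
Step k = 1:
  phi_11 = rho(1) = -0.4578.
Step k = 2:
  phi_22 = [rho(2) - phi_11 rho(1)] / [1 - phi_11 rho(1)] = [0.2492 - (-0.4578)(-0.4578)] / [1 - (-0.4578)(-0.4578)]
         = 0.03961916 / 0.79041916 = 0.050124.
  Update: phi_21 = phi_11 - phi_22 phi_11 = -0.4578 - (0.050124)(-0.4578) = -0.434853.
Step k = 3:
  phi_33 = [rho(3) - phi_21 rho(2) - phi_22 rho(1)] / [1 - phi_21 rho(1) - phi_22 rho(2)]
    numerator   = -0.3962 - (-0.434853)(0.2492) - (0.050124)(-0.4578) = -0.26488772
    denominator = 1 - (-0.434853)(-0.4578) - (0.050124)(0.2492) = 0.78843328
  phi_33 = -0.26488772 / 0.78843328 = -0.336.
Therefore phi_{33} = -0.3360.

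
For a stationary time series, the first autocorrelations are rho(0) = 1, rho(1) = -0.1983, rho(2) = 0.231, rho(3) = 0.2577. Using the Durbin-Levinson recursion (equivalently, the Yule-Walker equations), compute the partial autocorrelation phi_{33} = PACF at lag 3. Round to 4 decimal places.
\phi_{33} = 0.3620

The PACF at lag k is phi_{kk}, the last component of the solution
to the Yule-Walker system G_k phi = r_k where
  (G_k)_{ij} = rho(|i - j|), (r_k)_i = rho(i), i,j = 1..k.
Equivalently, Durbin-Levinson gives phi_{kk} iteratively:
  phi_{11} = rho(1)
  phi_{kk} = [rho(k) - sum_{j=1..k-1} phi_{k-1,j} rho(k-j)]
            / [1 - sum_{j=1..k-1} phi_{k-1,j} rho(j)],
  phi_{k,j} = phi_{k-1,j} - phi_{kk} phi_{k-1,k-j},  j = 1..k-1.
Step k = 1:
  phi_11 = rho(1) = -0.1983.
Step k = 2:
  phi_22 = [rho(2) - phi_11 rho(1)] / [1 - phi_11 rho(1)] = [0.231 - (-0.1983)(-0.1983)] / [1 - (-0.1983)(-0.1983)]
         = 0.19167711 / 0.96067711 = 0.199523.
  Update: phi_21 = phi_11 - phi_22 phi_11 = -0.1983 - (0.199523)(-0.1983) = -0.158735.
Step k = 3:
  phi_33 = [rho(3) - phi_21 rho(2) - phi_22 rho(1)] / [1 - phi_21 rho(1) - phi_22 rho(2)]
    numerator   = 0.2577 - (-0.158735)(0.231) - (0.199523)(-0.1983) = 0.33393309
    denominator = 1 - (-0.158735)(-0.1983) - (0.199523)(0.231) = 0.92243313
  phi_33 = 0.33393309 / 0.92243313 = 0.362.
Therefore phi_{33} = 0.3620.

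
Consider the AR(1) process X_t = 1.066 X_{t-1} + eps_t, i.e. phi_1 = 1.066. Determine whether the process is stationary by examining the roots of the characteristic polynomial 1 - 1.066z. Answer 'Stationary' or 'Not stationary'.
\text{Not stationary}

The AR(p) characteristic polynomial is P(z) = 1 - 1.066z.
Stationarity requires all roots to lie outside the unit circle, i.e. |z| > 1 for every root.
This is linear in z: 1 + (-1.066) z = 0  =>  z = -1/(-1.066) = 0.938086,  |z| = 0.938086.
Moduli of all roots: 0.9381.
All moduli strictly greater than 1? No.
Verdict: Not stationary.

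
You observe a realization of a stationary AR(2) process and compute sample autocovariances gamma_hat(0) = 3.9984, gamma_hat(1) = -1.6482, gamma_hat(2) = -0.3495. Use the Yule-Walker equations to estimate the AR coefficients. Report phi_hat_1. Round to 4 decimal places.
\hat\phi_{1} = -0.5400

The Yule-Walker equations for an AR(p) process read, in matrix form,
  Gamma_p phi = r_p,   with   (Gamma_p)_{ij} = gamma(|i - j|),
                       (r_p)_i = gamma(i),   i,j = 1..p.
Substitute the sample gammas (Toeplitz matrix and right-hand side of size 2):
  Gamma_p = [[3.9984, -1.6482], [-1.6482, 3.9984]]
  r_p     = [-1.6482, -0.3495]
Written out:
  3.9984 phi_1 - 1.6482 phi_2 = -1.6482
  -1.6482 phi_1 + 3.9984 phi_2 = -0.3495
Solve by Cramer's rule:
  det = gamma(0)^2 - gamma(1)^2 = (3.9984)^2 - (-1.6482)^2 = 15.98720256 - 2.71656324 = 13.27063932
  phi_hat_1 = [gamma(1) gamma(0) - gamma(1) gamma(2)] / det = [(-1.6482)(3.9984) - (-1.6482)(-0.3495)] / 13.27063932 = -7.16620878 / 13.27063932 = -0.54
  phi_hat_2 = [gamma(0) gamma(2) - gamma(1)^2] / det = [(3.9984)(-0.3495) - (-1.6482)^2] / 13.27063932 = -4.11400404 / 13.27063932 = -0.31
So phi_hat = [-0.5400, -0.3100].
Therefore phi_hat_1 = -0.5400.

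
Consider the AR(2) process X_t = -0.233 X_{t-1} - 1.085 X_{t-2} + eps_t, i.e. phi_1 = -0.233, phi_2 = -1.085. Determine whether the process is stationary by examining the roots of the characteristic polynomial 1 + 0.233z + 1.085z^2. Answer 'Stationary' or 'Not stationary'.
\text{Not stationary}

The AR(p) characteristic polynomial is P(z) = 1 + 0.233z + 1.085z^2.
Stationarity requires all roots to lie outside the unit circle, i.e. |z| > 1 for every root.
Set 1 + (0.233) z + (1.085) z^2 = 0, i.e. a z^2 + b z + c = 0 with a = 1.085, b = 0.233, c = 1.
Discriminant D = b^2 - 4ac = (0.233)^2 - 4*(1.085)*1 = 0.054289 - (4.34) = -4.285711.
D < 0, so the roots are the complex-conjugate pair z = (-b +/- i sqrt(-D)) / (2a) = -0.1074 +/- 0.954i.
For a conjugate pair |z|^2 = z * conj(z) = (product of roots) = c/a = 1/(1.085) = 0.921659, so |z| = sqrt(0.921659) = 0.96 for both roots.
Moduli of all roots: 0.9600, 0.9600.
All moduli strictly greater than 1? No.
Verdict: Not stationary.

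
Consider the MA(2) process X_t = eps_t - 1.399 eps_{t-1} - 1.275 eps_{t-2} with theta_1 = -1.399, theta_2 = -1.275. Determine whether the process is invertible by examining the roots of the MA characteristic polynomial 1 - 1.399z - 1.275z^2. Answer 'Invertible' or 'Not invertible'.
\text{Not invertible}

The MA(q) characteristic polynomial is P(z) = 1 - 1.399z - 1.275z^2.
Invertibility requires all roots to lie outside the unit circle, i.e. |z| > 1 for every root.
Set 1 + (-1.399) z + (-1.275) z^2 = 0, i.e. a z^2 + b z + c = 0 with a = -1.275, b = -1.399, c = 1.
Discriminant D = b^2 - 4ac = (-1.399)^2 - 4*(-1.275)*1 = 1.957201 - (-5.1) = 7.057201.
D >= 0, so the roots are real: z = (-b +/- sqrt(D)) / (2a) = (1.399 +/- 2.656539) / (-2.55).
  z_1 = (1.399 + 2.656539) / (-2.55) = -1.5904,   |z_1| = 1.5904.
  z_2 = (1.399 - 2.656539) / (-2.55) = 0.4932,   |z_2| = 0.4932.
Moduli of all roots: 1.5904, 0.4932.
All moduli strictly greater than 1? No.
Verdict: Not invertible.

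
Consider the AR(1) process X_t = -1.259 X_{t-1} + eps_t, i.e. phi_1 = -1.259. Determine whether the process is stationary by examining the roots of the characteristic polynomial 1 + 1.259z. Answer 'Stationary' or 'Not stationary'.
\text{Not stationary}

The AR(p) characteristic polynomial is P(z) = 1 + 1.259z.
Stationarity requires all roots to lie outside the unit circle, i.e. |z| > 1 for every root.
This is linear in z: 1 + (1.259) z = 0  =>  z = -1/(1.259) = -0.794281,  |z| = 0.794281.
Moduli of all roots: 0.7943.
All moduli strictly greater than 1? No.
Verdict: Not stationary.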